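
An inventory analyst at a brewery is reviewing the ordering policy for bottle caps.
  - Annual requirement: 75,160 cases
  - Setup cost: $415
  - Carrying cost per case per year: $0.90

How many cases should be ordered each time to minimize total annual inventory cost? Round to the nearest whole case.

EOQ = √(2DS/H) = √(2 × 75,160 × 415 / 0.9)
    = √(69,314,222.22) ≈ 8,325.52

8,326 cases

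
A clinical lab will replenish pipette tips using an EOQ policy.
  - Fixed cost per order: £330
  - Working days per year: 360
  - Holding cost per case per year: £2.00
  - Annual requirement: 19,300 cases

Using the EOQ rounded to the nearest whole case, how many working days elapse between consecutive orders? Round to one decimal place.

2DS/H = 2·19,300·330/2 = 6,369,000.00
EOQ = √6,369,000.00 ≈ 2,523.69 → Q = 2,524 cases
Cycle time = (working days × Q)/D = (360 × 2,524) / 19,300 = 47.080 days

47.1 days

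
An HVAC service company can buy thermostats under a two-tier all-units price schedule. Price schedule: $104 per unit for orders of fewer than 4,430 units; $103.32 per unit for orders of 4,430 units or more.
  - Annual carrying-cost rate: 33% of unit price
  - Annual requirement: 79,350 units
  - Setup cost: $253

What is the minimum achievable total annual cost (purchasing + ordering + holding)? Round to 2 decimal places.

H₁ = 33%×$104 = $34.3200;  H₂ = 33%×$103.32 = $34.0956
EOQ₁ = √(2×79,350×253/34.3200) = 1,081.62  (< 4,430, feasible at tier 1)
EOQ₂ = √(2×79,350×253/34.0956) = 1,085.17  (< 4,430 → use Q = 4,430 at tier-2 price)
TC(tier 1 (EOQ₁), Q≈1,081.6) = $8,289,521.23
TC(tier 2, Q≈4,430.0) = $8,278,495.48
Minimum at tier 2: $8,278,495.48

$8,278,495.48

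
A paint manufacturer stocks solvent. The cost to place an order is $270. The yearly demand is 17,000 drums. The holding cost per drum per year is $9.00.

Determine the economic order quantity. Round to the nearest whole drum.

1,010 drums

EOQ = √(2DS/H) = √(2 × 17,000 × 270 / 9)
    = √(1,020,000.00) ≈ 1,009.95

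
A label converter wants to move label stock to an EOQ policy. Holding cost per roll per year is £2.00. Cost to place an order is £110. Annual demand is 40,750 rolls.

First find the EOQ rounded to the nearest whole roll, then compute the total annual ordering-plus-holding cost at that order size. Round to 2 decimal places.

£4,234.38

2DS/H = 2·40,750·110/2 = 4,482,500.00
EOQ = √4,482,500.00 ≈ 2,117.19 → Q = 2,117 rolls
Annual ordering cost = (D/Q)·S = (40,750/2,117) × 110 = £2,117.38
Annual holding cost  = (Q/2)·H = (2,117/2) × 2 = £2,117.00
Total = £2,117.38 + £2,117.00 = £4,234.38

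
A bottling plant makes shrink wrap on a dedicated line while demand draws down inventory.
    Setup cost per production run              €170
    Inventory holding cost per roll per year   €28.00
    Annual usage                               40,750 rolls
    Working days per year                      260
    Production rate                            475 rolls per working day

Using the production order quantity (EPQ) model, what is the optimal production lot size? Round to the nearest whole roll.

d = 40,750/260 = 156.7308 rolls/day;  effective holding cost H(1 − d/p) = 28·(1 − 156.7308/475) = 18.76113
Q* = √(2DS / H_eff) = √(2·40,750·170 / 18.76113) ≈ 859.36

859 rolls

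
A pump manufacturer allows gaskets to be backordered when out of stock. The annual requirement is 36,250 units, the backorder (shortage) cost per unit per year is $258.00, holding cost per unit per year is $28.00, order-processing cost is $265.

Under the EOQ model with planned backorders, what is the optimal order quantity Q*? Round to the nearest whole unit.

Basic EOQ = √(2·36,250·265/28) = 828.348
Backorder adjustment √((H+b)/b) = √((28+258)/258) = 1.0529
Q* = 828.348 × 1.0529 ≈ 872.14

872 units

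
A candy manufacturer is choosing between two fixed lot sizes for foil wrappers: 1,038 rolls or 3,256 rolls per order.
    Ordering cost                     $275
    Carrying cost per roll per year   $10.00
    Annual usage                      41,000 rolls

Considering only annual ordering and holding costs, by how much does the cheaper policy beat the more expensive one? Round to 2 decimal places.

$3,690.60

For each Q, cost = (D/Q)·S + (Q/2)·H.
TC(1,038) = (41,000/1,038)×275 + (1,038/2)×10 = $16,052.24
TC(3,256) = (41,000/3,256)×275 + (3,256/2)×10 = $19,742.84
|ΔTC| = |$16,052.24 − $19,742.84| = $3,690.60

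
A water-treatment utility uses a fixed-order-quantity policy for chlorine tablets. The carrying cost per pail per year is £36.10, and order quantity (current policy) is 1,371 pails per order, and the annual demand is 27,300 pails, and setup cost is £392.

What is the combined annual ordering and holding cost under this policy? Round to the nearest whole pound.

£32,552

Orders/yr = 27,300/1,371 = 19.912; ordering cost = 19.912 × £392 = £7,805.69
Average inventory = 1,371/2 = 685.5; holding cost = 685.5 × £36.1 = £24,746.55
Total = £7,805.69 + £24,746.55 = £32,552.24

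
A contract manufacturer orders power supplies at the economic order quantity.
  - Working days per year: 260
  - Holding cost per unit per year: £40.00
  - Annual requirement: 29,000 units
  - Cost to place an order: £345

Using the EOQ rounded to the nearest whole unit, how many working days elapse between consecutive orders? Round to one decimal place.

2DS/H = 2·29,000·345/40 = 500,250.00
EOQ = √500,250.00 ≈ 707.28 → Q = 707 units
T = Q/D × 260 days = 707/29,000 × 260 = 6.339 days

6.3 days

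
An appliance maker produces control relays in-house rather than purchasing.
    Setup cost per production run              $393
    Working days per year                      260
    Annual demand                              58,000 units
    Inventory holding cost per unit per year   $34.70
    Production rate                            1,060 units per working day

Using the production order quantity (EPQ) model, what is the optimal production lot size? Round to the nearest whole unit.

Daily demand d = 58,000/260 = 223.077; p = 1060; 1 − d/p = 0.78955
EPQ = √(2DS / (H(1 − d/p)))
    = √(2 × 58,000 × 393 / (34.7 × 0.78955)) ≈ 1,289.94

1,290 units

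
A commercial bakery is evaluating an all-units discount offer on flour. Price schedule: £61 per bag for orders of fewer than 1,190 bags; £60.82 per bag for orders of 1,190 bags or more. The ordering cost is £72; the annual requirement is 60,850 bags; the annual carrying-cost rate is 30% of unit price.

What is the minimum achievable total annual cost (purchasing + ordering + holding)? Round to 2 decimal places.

£3,715,435.05

H₁ = 30%×£61 = £18.3000;  H₂ = 30%×£60.82 = £18.2460
EOQ₁ = √(2×60,850×72/18.3000) = 691.97  (< 1,190, feasible at tier 1)
EOQ₂ = √(2×60,850×72/18.2460) = 692.99  (< 1,190 → use Q = 1,190 at tier-2 price)
TC(tier 1 (EOQ₁), Q≈692.0) = £3,724,513.01
TC(tier 2, Q≈1,190.0) = £3,715,435.05
Minimum at tier 2: £3,715,435.05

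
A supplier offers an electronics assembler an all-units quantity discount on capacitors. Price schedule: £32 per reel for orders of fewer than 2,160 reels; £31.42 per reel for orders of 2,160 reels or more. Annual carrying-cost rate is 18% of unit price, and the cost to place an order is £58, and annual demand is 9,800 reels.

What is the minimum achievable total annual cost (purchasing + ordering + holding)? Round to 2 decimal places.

H₁ = 18%×£32 = £5.7600;  H₂ = 18%×£31.42 = £5.6556
EOQ₁ = √(2×9,800×58/5.7600) = 444.25  (< 2,160, feasible at tier 1)
EOQ₂ = √(2×9,800×58/5.6556) = 448.34  (< 2,160 → use Q = 2,160 at tier-2 price)
TC(tier 1 (EOQ₁), Q≈444.3) = £316,158.90
TC(tier 2, Q≈2,160.0) = £314,287.20
Minimum at tier 2: £314,287.20

£314,287.20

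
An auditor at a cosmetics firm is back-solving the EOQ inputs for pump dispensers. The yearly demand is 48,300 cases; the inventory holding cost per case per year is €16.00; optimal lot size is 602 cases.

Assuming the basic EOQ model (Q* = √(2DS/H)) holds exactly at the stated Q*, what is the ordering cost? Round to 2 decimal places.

From Q* = √(2DS/H) ⇒ Q*² = 2DS/H.
S = Q²H / (2D) = 602² × 16 / (2 × 48,300) = 60.0255

€60.03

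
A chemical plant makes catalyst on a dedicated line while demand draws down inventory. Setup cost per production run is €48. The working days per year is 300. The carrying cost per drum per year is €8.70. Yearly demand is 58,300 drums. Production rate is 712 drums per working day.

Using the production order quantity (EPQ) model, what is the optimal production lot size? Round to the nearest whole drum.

941 drums

Daily demand d = 58,300/300 = 194.333; p = 712; 1 − d/p = 0.72706
EPQ = √(2DS / (H(1 − d/p)))
    = √(2 × 58,300 × 48 / (8.7 × 0.72706)) ≈ 940.64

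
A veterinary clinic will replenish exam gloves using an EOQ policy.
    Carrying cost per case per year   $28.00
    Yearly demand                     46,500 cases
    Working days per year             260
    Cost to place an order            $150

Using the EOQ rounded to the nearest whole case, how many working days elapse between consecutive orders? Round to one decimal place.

3.9 days

Q* = √(2·D·S / H) = √(2·46,500·150 / 28) = √498,214.3 ≈ 705.84 → Q = 706 cases
Cycle time = (working days × Q)/D = (260 × 706) / 46,500 = 3.948 days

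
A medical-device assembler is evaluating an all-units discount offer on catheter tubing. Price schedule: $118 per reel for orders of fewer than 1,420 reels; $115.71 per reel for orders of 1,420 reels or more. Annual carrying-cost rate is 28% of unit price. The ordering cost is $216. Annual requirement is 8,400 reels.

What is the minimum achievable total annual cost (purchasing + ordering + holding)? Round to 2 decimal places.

$996,244.89

H₁ = 28%×$118 = $33.0400;  H₂ = 28%×$115.71 = $32.3988
EOQ₁ = √(2×8,400×216/33.0400) = 331.41  (< 1,420, feasible at tier 1)
EOQ₂ = √(2×8,400×216/32.3988) = 334.67  (< 1,420 → use Q = 1,420 at tier-2 price)
TC(tier 1 (EOQ₁), Q≈331.4) = $1,002,149.68
TC(tier 2, Q≈1,420.0) = $996,244.89
Minimum at tier 2: $996,244.89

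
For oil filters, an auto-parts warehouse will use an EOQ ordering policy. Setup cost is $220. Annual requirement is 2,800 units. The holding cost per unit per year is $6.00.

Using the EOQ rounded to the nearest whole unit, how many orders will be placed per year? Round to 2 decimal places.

EOQ = √(2DS/H) = √(2 × 2,800 × 220 / 6)
    = √(205,333.33) ≈ 453.14 → Q = 453
Orders per year = D/Q = 2,800 / 453 = 6.181

6.18 orders per year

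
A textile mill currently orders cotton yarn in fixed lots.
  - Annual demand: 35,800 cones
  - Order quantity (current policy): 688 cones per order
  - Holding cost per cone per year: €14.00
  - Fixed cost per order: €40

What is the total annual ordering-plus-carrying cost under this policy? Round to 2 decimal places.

€6,897.40

Ordering: D/Q × S = 35,800/688 × €40 = €2,081.40
Holding:  Q/2 × H = 688/2 × €14 = €4,816.00
Total = €2,081.40 + €4,816.00 = €6,897.40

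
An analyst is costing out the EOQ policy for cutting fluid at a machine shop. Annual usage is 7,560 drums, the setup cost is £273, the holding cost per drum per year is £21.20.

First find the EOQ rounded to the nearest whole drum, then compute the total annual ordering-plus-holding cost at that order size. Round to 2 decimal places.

EOQ = √(2DS/H) = √(2 × 7,560 × 273 / 21.2)
    = √(194,705.66) ≈ 441.25 → Q = 441 drums
Orders/yr = 7,560/441 = 17.143; ordering cost = 17.143 × £273 = £4,680.00
Average inventory = 441/2 = 220.5; holding cost = 220.5 × £21.2 = £4,674.60
Total = £4,680.00 + £4,674.60 = £9,354.60

£9,354.60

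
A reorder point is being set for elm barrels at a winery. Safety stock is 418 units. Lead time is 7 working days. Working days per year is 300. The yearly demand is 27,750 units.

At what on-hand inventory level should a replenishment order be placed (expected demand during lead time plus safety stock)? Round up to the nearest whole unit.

Daily demand d = 27,750 / 300 = 92.500 units/day
Demand during lead time = 92.500 × 7 = 647.50
Reorder point = 647.50 + 418 = 1,065.50 → round up

1,066 units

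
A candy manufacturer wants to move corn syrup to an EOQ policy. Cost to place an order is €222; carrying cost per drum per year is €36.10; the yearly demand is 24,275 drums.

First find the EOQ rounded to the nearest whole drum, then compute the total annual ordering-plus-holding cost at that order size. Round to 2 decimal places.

Optimal lot size Q* = (2 × 24,275 × €222 / €36.1)^½ ≈ 546.41 → Q = 546 drums
Annual ordering cost = (D/Q)·S = (24,275/546) × 222 = €9,870.05
Annual holding cost  = (Q/2)·H = (546/2) × 36.1 = €9,855.30
Total = €9,870.05 + €9,855.30 = €19,725.35

€19,725.35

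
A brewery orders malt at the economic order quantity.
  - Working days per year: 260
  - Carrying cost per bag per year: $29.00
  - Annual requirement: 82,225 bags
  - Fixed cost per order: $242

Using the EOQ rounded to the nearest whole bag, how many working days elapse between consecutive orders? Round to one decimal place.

3.7 days

Q* = √(2·D·S / H) = √(2·82,225·242 / 29) = √1,372,306.9 ≈ 1,171.46 → Q = 1,171 bags
Cycle time = (working days × Q)/D = (260 × 1,171) / 82,225 = 3.703 days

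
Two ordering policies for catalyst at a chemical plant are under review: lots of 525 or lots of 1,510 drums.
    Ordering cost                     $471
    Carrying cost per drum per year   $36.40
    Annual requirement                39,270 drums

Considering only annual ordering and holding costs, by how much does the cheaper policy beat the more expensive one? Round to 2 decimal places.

Annual cost at Q: ordering D·S/Q plus holding Q·H/2.
TC(525) = (39,270/525)×471 + (525/2)×36.4 = $44,785.80
TC(1,510) = (39,270/1,510)×471 + (1,510/2)×36.4 = $39,731.12
Cheaper: Q = 1,510.  Difference = $5,054.68

$5,054.68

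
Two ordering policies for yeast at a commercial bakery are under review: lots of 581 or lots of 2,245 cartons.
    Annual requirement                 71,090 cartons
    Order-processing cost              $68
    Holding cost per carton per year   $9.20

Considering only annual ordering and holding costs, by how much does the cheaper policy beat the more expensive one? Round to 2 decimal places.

For each Q, cost = (D/Q)·S + (Q/2)·H.
TC(581) = (71,090/581)×68 + (581/2)×9.2 = $10,992.94
TC(2,245) = (71,090/2,245)×68 + (2,245/2)×9.2 = $12,480.28
|ΔTC| = |$10,992.94 − $12,480.28| = $1,487.34

$1,487.34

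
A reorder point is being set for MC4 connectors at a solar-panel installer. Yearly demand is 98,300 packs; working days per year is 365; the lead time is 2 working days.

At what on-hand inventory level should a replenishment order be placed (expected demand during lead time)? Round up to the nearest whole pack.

539 packs

Daily demand d = 98,300 / 365 = 269.315 packs/day
Demand during lead time = 269.315 × 2 = 538.63
Reorder point = 538.63 → round up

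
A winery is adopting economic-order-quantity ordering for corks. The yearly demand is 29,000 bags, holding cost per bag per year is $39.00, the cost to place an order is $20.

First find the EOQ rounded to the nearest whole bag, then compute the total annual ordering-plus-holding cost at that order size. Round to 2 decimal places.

$6,726.09

2DS/H = 2·29,000·20/39 = 29,743.59
EOQ = √29,743.59 ≈ 172.46 → Q = 172 bags
Orders/yr = 29,000/172 = 168.605; ordering cost = 168.605 × $20 = $3,372.09
Average inventory = 172/2 = 86; holding cost = 86 × $39 = $3,354.00
Total = $3,372.09 + $3,354.00 = $6,726.09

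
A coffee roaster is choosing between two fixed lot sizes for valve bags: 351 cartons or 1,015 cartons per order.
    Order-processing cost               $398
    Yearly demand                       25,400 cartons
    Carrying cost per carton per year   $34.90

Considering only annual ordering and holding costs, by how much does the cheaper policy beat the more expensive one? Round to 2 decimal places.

$7,254.54

TC(Q) = (D/Q)S + (Q/2)H
TC(351) = (25,400/351)×398 + (351/2)×34.9 = $34,926.09
TC(1,015) = (25,400/1,015)×398 + (1,015/2)×34.9 = $27,671.55
Cheaper: Q = 1,015.  Difference = $7,254.54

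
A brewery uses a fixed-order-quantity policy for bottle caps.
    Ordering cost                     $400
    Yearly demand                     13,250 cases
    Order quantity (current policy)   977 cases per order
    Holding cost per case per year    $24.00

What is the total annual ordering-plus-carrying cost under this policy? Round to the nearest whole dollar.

Orders/yr = 13,250/977 = 13.562; ordering cost = 13.562 × $400 = $5,424.77
Average inventory = 977/2 = 488.5; holding cost = 488.5 × $24 = $11,724.00
Total = $5,424.77 + $11,724.00 = $17,148.77

$17,149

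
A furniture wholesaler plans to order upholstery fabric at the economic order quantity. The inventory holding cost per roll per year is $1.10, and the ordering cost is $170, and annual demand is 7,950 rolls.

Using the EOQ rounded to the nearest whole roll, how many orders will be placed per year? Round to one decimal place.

Optimal lot size Q* = (2 × 7,950 × $170 / $1.1)^½ ≈ 1,567.57 → Q = 1,568
Orders per year = D/Q = 7,950 / 1,568 = 5.070

5.1 orders per year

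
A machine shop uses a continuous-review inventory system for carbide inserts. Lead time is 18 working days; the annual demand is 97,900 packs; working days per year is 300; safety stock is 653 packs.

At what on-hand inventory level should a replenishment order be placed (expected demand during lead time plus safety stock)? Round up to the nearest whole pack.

Daily demand d = 97,900 / 300 = 326.333 packs/day
Demand during lead time = 326.333 × 18 = 5,874.00
Reorder point = 5,874.00 + 653 = 6,527.00 → round up

6,527 packs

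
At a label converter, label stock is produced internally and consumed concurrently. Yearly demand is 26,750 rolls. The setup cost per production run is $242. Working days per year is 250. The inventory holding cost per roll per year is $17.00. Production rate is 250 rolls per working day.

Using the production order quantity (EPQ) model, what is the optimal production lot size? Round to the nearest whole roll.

Daily demand d = 26,750/250 = 107.000; p = 250; 1 − d/p = 0.57200
EPQ = √(2DS / (H(1 − d/p)))
    = √(2 × 26,750 × 242 / (17 × 0.57200)) ≈ 1,153.88

1,154 rolls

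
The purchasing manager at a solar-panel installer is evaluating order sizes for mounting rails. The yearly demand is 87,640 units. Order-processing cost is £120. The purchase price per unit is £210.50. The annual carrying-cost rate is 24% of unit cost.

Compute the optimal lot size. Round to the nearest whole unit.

645 units

H = i·C = 0.24 × £210.5 = £50.5200 per unit-year
EOQ = √(2DS/H) = √(2 × 87,640 × 120 / 50.52)
    = √(416,342.04) ≈ 645.25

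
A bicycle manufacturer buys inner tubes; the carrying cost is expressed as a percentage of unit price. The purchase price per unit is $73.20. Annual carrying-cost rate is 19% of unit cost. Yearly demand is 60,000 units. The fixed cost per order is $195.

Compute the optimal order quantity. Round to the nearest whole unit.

Carrying cost H = $73.2 × 19% = $13.9080/unit/yr
Optimal lot size Q* = (2 × 60,000 × $195 / $13.908)^½ ≈ 1,297.11

1,297 units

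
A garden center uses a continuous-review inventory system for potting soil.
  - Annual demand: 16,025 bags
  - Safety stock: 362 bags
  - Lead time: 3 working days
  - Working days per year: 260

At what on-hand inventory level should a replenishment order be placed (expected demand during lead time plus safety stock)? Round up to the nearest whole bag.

547 bags

Daily demand d = 16,025 / 260 = 61.635 bags/day
Demand during lead time = 61.635 × 3 = 184.90
Reorder point = 184.90 + 362 = 546.90 → round up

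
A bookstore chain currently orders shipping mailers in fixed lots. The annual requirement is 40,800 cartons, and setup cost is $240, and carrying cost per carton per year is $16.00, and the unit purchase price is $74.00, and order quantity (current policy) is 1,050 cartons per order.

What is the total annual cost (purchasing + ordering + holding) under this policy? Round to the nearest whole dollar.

$3,036,926

Orders/yr = 40,800/1,050 = 38.857; ordering cost = 38.857 × $240 = $9,325.71
Average inventory = 1,050/2 = 525; holding cost = 525 × $16 = $8,400.00
Purchase cost = D·C = 40,800 × 74 = $3,019,200.00
Total = $9,325.71 + $8,400.00 + $3,019,200.00 = $3,036,925.71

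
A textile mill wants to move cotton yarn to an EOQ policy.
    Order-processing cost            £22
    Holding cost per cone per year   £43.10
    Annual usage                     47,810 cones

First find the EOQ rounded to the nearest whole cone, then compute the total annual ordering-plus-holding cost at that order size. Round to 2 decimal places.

Optimal lot size Q* = (2 × 47,810 × £22 / £43.1)^½ ≈ 220.93 → Q = 221 cones
Annual ordering cost = (D/Q)·S = (47,810/221) × 22 = £4,759.37
Annual holding cost  = (Q/2)·H = (221/2) × 43.1 = £4,762.55
Total = £4,759.37 + £4,762.55 = £9,521.92

£9,521.92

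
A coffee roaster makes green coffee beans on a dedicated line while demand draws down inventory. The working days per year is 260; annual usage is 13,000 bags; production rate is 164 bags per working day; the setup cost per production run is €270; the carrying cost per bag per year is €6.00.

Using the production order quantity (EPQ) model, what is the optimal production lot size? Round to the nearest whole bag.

1,297 bags

d = 13,000/260 = 50.0000 bags/day;  effective holding cost H(1 − d/p) = 6·(1 − 50.0000/164) = 4.17073
Q* = √(2DS / H_eff) = √(2·13,000·270 / 4.17073) ≈ 1,297.37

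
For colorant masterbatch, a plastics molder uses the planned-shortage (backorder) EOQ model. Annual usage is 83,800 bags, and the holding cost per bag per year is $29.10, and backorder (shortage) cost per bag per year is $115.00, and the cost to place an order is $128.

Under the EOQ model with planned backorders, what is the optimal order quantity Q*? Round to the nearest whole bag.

Q* = √(2DS/H) · √((H + b)/b)
   = √(2 × 83,800 × 128 / 29.1) · √((29.1 + 115) / 115)
   = 858.609 × 1.1194 ≈ 961.12

961 bags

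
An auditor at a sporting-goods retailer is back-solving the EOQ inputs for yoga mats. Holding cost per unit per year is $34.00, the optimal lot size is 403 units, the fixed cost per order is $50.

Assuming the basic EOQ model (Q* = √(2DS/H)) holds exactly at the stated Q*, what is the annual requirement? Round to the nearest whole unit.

From Q* = √(2DS/H) ⇒ Q*² = 2DS/H.
D = Q²H / (2S) = 403² × 34 / (2 × 50) = 55,219.06

55,219 units per year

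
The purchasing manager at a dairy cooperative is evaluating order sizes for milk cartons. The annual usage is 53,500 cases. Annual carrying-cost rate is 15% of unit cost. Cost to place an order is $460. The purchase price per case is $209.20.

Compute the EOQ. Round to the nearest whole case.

1,252 cases

H = i·C = 0.15 × $209.2 = $31.3800 per case-year
2DS/H = 2·53,500·460/31.38 = 1,568,514.98
EOQ = √1,568,514.98 ≈ 1,252.40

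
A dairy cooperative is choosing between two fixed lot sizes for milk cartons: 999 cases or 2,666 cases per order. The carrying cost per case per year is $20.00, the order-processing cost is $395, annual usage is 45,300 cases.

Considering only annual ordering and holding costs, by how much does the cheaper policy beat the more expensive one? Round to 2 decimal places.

Annual cost at Q: ordering D·S/Q plus holding Q·H/2.
TC(999) = (45,300/999)×395 + (999/2)×20 = $27,901.41
TC(2,666) = (45,300/2,666)×395 + (2,666/2)×20 = $33,371.74
Cheaper: Q = 999.  Difference = $5,470.33

$5,470.33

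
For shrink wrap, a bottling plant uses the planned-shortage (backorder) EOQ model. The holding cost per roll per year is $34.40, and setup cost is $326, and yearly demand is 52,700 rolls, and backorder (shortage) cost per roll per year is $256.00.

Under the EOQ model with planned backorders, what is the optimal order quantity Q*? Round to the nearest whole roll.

Basic EOQ = √(2·52,700·326/34.4) = 999.424
Backorder adjustment √((H+b)/b) = √((34.4+256)/256) = 1.0651
Q* = 999.424 × 1.0651 ≈ 1,064.46

1,064 rolls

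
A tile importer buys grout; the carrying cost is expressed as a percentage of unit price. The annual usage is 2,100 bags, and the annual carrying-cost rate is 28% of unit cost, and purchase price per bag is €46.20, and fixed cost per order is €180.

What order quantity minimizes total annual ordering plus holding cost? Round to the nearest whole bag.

242 bags

H = i·C = 0.28 × €46.2 = €12.9360 per bag-year
Optimal lot size Q* = (2 × 2,100 × €180 / €12.936)^½ ≈ 241.75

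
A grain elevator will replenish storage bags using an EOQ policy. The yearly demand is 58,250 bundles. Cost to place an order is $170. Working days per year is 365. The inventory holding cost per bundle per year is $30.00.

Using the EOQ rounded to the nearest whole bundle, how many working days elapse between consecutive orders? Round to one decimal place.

5.1 days

EOQ = √(2DS/H) = √(2 × 58,250 × 170 / 30)
    = √(660,166.67) ≈ 812.51 → Q = 813 bundles
Days between orders = 365 / (D/Q) = 365 / 71.648 ≈ 5.094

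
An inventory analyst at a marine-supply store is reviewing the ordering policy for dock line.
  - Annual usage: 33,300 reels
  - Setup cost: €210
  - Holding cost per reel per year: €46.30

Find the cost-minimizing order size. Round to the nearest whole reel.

550 reels

Q* = √(2·D·S / H) = √(2·33,300·210 / 46.3) = √302,073.4 ≈ 549.61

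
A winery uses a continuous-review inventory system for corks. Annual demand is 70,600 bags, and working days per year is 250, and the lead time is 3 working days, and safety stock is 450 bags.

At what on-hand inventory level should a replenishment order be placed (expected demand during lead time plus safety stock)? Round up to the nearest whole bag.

Daily demand d = 70,600 / 250 = 282.400 bags/day
Demand during lead time = 282.400 × 3 = 847.20
Reorder point = 847.20 + 450 = 1,297.20 → round up

1,298 bags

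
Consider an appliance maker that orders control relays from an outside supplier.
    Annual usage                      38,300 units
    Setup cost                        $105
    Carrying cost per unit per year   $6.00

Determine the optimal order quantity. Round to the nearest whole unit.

1,158 units

Q* = √(2·D·S / H) = √(2·38,300·105 / 6) = √1,340,500.0 ≈ 1,157.80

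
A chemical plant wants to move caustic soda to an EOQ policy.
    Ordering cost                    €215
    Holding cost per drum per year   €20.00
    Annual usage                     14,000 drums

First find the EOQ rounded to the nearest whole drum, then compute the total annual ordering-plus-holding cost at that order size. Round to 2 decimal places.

2DS/H = 2·14,000·215/20 = 301,000.00
EOQ = √301,000.00 ≈ 548.63 → Q = 549 drums
Ordering: D/Q × S = 14,000/549 × €215 = €5,482.70
Holding:  Q/2 × H = 549/2 × €20 = €5,490.00
Total = €5,482.70 + €5,490.00 = €10,972.70

€10,972.70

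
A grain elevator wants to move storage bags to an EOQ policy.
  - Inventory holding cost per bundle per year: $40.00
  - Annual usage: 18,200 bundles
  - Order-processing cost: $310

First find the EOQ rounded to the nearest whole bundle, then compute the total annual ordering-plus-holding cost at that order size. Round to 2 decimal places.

$21,245.24

2DS/H = 2·18,200·310/40 = 282,100.00
EOQ = √282,100.00 ≈ 531.13 → Q = 531 bundles
Annual ordering cost = (D/Q)·S = (18,200/531) × 310 = $10,625.24
Annual holding cost  = (Q/2)·H = (531/2) × 40 = $10,620.00
Total = $10,625.24 + $10,620.00 = $21,245.24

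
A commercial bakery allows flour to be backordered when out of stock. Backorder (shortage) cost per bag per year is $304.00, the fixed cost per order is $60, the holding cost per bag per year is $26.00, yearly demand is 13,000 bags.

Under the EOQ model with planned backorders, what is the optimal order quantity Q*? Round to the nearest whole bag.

255 bags

Q* = √(2DS/H) · √((H + b)/b)
   = √(2 × 13,000 × 60 / 26) · √((26 + 304) / 304)
   = 244.949 × 1.0419 ≈ 255.21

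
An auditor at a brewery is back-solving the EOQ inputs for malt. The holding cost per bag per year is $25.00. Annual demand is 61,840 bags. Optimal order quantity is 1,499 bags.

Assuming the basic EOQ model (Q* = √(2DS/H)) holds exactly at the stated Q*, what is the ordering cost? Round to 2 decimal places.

$454.20

Since Q* = (2DS/H)^½, squaring gives Q*²·H = 2DS.
S = Q²H / (2D) = 1,499² × 25 / (2 × 61,840) = 454.1965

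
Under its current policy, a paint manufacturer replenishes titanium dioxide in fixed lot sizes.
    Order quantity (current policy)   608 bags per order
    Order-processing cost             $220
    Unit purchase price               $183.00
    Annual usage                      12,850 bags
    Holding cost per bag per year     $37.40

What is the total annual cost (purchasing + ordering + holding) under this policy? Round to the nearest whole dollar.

Orders/yr = 12,850/608 = 21.135; ordering cost = 21.135 × $220 = $4,649.67
Average inventory = 608/2 = 304; holding cost = 304 × $37.4 = $11,369.60
Purchase cost = D·C = 12,850 × 183 = $2,351,550.00
Total = $4,649.67 + $11,369.60 + $2,351,550.00 = $2,367,569.27

$2,367,569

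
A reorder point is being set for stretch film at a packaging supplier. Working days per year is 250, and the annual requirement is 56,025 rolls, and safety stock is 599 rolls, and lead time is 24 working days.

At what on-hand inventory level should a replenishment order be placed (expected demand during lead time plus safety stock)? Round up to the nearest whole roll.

Daily demand d = 56,025 / 250 = 224.100 rolls/day
Demand during lead time = 224.100 × 24 = 5,378.40
Reorder point = 5,378.40 + 599 = 5,977.40 → round up

5,978 rolls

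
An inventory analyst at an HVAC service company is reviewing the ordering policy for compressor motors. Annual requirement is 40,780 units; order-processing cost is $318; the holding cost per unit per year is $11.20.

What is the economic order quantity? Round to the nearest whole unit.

EOQ = √(2DS/H) = √(2 × 40,780 × 318 / 11.2)
    = √(2,315,721.43) ≈ 1,521.75

1,522 units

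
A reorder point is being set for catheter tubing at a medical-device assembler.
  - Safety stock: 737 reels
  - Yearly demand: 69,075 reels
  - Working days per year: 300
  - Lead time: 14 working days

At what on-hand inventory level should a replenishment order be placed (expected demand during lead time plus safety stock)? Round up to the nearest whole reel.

3,961 reels

Daily demand d = 69,075 / 300 = 230.250 reels/day
Demand during lead time = 230.250 × 14 = 3,223.50
Reorder point = 3,223.50 + 737 = 3,960.50 → round up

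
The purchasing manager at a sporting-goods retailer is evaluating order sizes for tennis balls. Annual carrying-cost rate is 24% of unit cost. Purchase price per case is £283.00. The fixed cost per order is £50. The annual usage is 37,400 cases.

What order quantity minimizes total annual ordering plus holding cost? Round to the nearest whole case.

Holding cost per case per year: H = 24% × £283 = £67.9200
Optimal lot size Q* = (2 × 37,400 × £50 / £67.92)^½ ≈ 234.66

235 cases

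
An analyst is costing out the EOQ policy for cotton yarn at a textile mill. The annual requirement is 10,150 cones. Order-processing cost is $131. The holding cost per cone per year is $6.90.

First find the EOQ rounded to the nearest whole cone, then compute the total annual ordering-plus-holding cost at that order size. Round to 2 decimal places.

$4,283.59

EOQ = √(2DS/H) = √(2 × 10,150 × 131 / 6.9)
    = √(385,405.80) ≈ 620.81 → Q = 621 cones
Orders/yr = 10,150/621 = 16.345; ordering cost = 16.345 × $131 = $2,141.14
Average inventory = 621/2 = 310.5; holding cost = 310.5 × $6.9 = $2,142.45
Total = $2,141.14 + $2,142.45 = $4,283.59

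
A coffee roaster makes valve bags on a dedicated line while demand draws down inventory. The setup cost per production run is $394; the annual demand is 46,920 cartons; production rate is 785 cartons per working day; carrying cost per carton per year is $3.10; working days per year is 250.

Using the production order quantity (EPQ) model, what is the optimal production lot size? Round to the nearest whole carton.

d = 46,920/250 = 187.6800 cartons/day;  effective holding cost H(1 − d/p) = 3.1·(1 − 187.6800/785) = 2.35884
Q* = √(2DS / H_eff) = √(2·46,920·394 / 2.35884) ≈ 3,959.06

3,959 cartons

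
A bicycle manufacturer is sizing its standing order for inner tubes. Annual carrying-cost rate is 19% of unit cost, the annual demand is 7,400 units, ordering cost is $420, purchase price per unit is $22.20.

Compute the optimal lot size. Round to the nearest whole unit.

H = i·C = 0.19 × $22.2 = $4.2180 per unit-year
2DS/H = 2·7,400·420/4.218 = 1,473,684.21
EOQ = √1,473,684.21 ≈ 1,213.95

1,214 units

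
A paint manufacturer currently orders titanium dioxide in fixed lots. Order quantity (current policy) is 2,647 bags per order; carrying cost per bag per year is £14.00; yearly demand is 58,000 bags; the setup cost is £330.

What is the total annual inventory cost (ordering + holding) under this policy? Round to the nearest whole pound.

Annual ordering cost = (D/Q)·S = (58,000/2,647) × 330 = £7,230.83
Annual holding cost  = (Q/2)·H = (2,647/2) × 14 = £18,529.00
Total = £7,230.83 + £18,529.00 = £25,759.83

£25,760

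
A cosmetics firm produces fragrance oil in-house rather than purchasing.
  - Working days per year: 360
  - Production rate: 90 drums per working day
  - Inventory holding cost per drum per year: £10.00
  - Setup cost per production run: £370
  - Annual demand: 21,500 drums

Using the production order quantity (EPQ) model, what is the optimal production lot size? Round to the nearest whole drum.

2,175 drums

Daily demand d = 21,500/360 = 59.722; p = 90; 1 − d/p = 0.33642
EPQ = √(2DS / (H(1 − d/p)))
    = √(2 × 21,500 × 370 / (10 × 0.33642)) ≈ 2,174.67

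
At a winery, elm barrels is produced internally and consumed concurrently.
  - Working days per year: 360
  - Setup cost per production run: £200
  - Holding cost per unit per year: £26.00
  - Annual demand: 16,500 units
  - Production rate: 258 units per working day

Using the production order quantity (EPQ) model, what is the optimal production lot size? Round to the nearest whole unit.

556 units

Daily demand d = 16,500/360 = 45.833; p = 258; 1 − d/p = 0.82235
EPQ = √(2DS / (H(1 − d/p)))
    = √(2 × 16,500 × 200 / (26 × 0.82235)) ≈ 555.59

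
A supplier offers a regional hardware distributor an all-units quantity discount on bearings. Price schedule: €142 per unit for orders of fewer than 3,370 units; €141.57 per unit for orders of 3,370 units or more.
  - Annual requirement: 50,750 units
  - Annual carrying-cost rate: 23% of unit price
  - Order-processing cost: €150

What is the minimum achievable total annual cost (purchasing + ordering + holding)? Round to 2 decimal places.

H₁ = 23%×€142 = €32.6600;  H₂ = 23%×€141.57 = €32.5611
EOQ₁ = √(2×50,750×150/32.6600) = 682.76  (< 3,370, feasible at tier 1)
EOQ₂ = √(2×50,750×150/32.5611) = 683.80  (< 3,370 → use Q = 3,370 at tier-2 price)
TC(tier 1 (EOQ₁), Q≈682.8) = €7,228,799.07
TC(tier 2, Q≈3,370.0) = €7,241,801.86
Minimum at tier 1 (EOQ₁): €7,228,799.07

€7,228,799.07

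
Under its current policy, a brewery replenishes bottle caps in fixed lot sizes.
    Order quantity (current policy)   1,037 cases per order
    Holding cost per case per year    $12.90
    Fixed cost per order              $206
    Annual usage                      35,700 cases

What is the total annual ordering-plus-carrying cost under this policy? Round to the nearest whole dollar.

Annual ordering cost = (D/Q)·S = (35,700/1,037) × 206 = $7,091.80
Annual holding cost  = (Q/2)·H = (1,037/2) × 12.9 = $6,688.65
Total = $7,091.80 + $6,688.65 = $13,780.45

$13,780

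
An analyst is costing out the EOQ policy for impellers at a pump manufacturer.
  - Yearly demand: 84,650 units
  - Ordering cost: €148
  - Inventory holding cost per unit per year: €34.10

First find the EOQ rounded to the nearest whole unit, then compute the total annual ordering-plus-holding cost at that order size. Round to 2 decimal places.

€29,230.52

Optimal lot size Q* = (2 × 84,650 × €148 / €34.1)^½ ≈ 857.20 → Q = 857 units
Annual ordering cost = (D/Q)·S = (84,650/857) × 148 = €14,618.67
Annual holding cost  = (Q/2)·H = (857/2) × 34.1 = €14,611.85
Total = €14,618.67 + €14,611.85 = €29,230.52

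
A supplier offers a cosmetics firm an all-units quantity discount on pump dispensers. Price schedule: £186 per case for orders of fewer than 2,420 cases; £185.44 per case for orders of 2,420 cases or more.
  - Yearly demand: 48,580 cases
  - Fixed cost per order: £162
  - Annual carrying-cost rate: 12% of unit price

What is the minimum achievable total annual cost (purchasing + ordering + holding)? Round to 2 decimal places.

H₁ = 12%×£186 = £22.3200;  H₂ = 12%×£185.44 = £22.2528
EOQ₁ = √(2×48,580×162/22.3200) = 839.76  (< 2,420, feasible at tier 1)
EOQ₂ = √(2×48,580×162/22.2528) = 841.03  (< 2,420 → use Q = 2,420 at tier-2 price)
TC(tier 1 (EOQ₁), Q≈839.8) = £9,054,623.40
TC(tier 2, Q≈2,420.0) = £9,038,853.14
Minimum at tier 2: £9,038,853.14

£9,038,853.14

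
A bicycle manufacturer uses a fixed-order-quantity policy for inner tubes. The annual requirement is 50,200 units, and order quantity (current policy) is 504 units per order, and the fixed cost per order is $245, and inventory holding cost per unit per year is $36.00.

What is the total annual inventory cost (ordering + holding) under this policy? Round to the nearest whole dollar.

Annual ordering cost = (D/Q)·S = (50,200/504) × 245 = $24,402.78
Annual holding cost  = (Q/2)·H = (504/2) × 36 = $9,072.00
Total = $24,402.78 + $9,072.00 = $33,474.78

$33,475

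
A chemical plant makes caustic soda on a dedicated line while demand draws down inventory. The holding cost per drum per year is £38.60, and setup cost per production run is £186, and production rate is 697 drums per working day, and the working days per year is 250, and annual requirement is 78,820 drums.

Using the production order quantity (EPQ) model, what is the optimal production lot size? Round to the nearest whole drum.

1,178 drums

d = 78,820/250 = 315.2800 drums/day;  effective holding cost H(1 − d/p) = 38.6·(1 − 315.2800/697) = 21.13973
Q* = √(2DS / H_eff) = √(2·78,820·186 / 21.13973) ≈ 1,177.71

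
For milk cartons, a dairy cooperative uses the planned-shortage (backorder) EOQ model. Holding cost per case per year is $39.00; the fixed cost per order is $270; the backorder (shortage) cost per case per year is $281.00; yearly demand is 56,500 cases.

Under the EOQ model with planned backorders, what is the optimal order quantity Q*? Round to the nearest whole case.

944 cases

Q* = √(2DS/H) · √((H + b)/b)
   = √(2 × 56,500 × 270 / 39) · √((39 + 281) / 281)
   = 884.482 × 1.0671 ≈ 943.87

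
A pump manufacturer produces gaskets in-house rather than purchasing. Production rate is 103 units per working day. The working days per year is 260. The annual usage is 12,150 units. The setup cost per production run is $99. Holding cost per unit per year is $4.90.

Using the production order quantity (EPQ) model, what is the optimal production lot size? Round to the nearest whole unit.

Daily demand d = 12,150/260 = 46.731; p = 103; 1 − d/p = 0.54630
EPQ = √(2DS / (H(1 − d/p)))
    = √(2 × 12,150 × 99 / (4.9 × 0.54630)) ≈ 947.99

948 units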